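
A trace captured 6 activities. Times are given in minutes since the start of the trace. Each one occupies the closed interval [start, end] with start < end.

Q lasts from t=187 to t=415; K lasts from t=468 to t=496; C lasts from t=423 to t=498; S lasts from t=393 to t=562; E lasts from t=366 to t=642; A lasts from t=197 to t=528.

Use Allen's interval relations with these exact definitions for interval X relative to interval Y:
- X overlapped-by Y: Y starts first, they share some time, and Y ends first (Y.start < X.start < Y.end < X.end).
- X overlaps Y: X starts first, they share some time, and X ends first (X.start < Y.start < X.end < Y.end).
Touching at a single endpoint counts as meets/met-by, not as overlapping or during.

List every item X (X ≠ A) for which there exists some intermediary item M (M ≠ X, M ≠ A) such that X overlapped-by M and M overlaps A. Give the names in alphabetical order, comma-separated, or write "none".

E, S

Target A = [t=197, t=528].
Intermediaries M with M overlaps A: Q.
Via Q — items with X overlapped-by Q: E, S.
Union: E, S.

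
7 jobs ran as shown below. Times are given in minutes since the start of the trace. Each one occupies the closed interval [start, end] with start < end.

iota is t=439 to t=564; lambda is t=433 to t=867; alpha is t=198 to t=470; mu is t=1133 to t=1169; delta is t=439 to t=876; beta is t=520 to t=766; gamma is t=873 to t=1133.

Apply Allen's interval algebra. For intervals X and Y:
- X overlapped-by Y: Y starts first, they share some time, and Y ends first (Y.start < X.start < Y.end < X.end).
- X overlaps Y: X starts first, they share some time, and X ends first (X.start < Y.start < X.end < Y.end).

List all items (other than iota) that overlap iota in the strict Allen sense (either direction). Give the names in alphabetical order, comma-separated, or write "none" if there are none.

Target iota = [t=439, t=564].
alpha [t=198, t=470] → overlaps → yes.
beta [t=520, t=766] → overlapped-by → yes.
delta [t=439, t=876] → started-by → no.
gamma [t=873, t=1133] → after → no.
lambda [t=433, t=867] → contains → no.
mu [t=1133, t=1169] → after → no.
Result: alpha, beta.

alpha, beta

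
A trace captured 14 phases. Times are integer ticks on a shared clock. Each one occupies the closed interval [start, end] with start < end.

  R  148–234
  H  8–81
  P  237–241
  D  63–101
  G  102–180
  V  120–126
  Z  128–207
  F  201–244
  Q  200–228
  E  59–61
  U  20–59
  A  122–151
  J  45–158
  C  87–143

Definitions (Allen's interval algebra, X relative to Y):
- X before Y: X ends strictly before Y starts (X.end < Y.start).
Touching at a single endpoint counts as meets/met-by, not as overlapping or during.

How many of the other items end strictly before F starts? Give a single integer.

9

Target F = [201, 244].
A [122, 151] → before → counts.
C [87, 143] → before → counts.
D [63, 101] → before → counts.
E [59, 61] → before → counts.
G [102, 180] → before → counts.
H [8, 81] → before → counts.
J [45, 158] → before → counts.
P [237, 241] → during → no.
Q [200, 228] → overlaps → no.
R [148, 234] → overlaps → no.
U [20, 59] → before → counts.
V [120, 126] → before → counts.
Z [128, 207] → overlaps → no.
Total: 9.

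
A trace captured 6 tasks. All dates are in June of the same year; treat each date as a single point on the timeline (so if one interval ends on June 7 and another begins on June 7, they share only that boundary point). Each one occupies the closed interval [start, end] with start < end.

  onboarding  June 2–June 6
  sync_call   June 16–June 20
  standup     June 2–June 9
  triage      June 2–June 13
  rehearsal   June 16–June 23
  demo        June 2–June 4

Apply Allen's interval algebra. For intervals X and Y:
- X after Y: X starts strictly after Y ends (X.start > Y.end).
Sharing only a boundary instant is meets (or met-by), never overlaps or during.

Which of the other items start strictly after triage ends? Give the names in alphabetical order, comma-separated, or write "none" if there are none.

rehearsal, sync_call

Target triage = [June 2, June 13].
demo [June 2, June 4] → starts → no.
onboarding [June 2, June 6] → starts → no.
rehearsal [June 16, June 23] → after → yes.
standup [June 2, June 9] → starts → no.
sync_call [June 16, June 20] → after → yes.
Result: rehearsal, sync_call.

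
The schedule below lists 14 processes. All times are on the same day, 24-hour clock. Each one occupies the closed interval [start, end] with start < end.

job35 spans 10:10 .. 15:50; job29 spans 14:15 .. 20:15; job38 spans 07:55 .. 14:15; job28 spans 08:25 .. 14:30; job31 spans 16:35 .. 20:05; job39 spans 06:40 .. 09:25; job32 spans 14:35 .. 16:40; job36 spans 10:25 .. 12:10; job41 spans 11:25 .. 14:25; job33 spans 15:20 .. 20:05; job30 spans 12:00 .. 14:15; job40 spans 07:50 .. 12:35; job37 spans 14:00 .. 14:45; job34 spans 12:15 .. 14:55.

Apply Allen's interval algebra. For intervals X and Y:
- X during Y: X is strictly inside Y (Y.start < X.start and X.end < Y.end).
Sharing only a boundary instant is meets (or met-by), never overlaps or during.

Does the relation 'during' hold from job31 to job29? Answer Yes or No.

Yes

job31 = [16:35, 20:05], job29 = [14:15, 20:15].
Actual relation of job31 to job29: during.
Asked whether 'during' holds → Yes.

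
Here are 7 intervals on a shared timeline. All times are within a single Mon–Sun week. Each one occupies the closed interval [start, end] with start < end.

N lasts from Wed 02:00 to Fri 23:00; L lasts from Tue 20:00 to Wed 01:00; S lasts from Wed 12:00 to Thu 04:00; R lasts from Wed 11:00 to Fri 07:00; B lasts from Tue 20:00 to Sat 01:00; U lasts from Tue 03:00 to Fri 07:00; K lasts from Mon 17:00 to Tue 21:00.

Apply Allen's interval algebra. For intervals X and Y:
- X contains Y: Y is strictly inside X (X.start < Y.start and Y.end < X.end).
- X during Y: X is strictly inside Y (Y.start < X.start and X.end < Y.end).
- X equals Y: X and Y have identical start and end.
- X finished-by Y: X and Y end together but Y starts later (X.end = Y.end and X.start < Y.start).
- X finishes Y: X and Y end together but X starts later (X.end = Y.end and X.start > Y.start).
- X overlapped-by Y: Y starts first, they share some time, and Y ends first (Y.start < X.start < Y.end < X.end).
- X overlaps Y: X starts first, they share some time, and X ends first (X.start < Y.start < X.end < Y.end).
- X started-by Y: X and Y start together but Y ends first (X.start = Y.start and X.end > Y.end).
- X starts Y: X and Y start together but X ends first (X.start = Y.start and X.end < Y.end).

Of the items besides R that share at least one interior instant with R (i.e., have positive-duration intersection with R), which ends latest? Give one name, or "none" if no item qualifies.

B

Target R = [Wed 11:00, Fri 07:00].
B [Tue 20:00, Sat 01:00] → contains → candidate.
K [Mon 17:00, Tue 21:00] → before → excluded.
L [Tue 20:00, Wed 01:00] → before → excluded.
N [Wed 02:00, Fri 23:00] → contains → candidate.
S [Wed 12:00, Thu 04:00] → during → candidate.
U [Tue 03:00, Fri 07:00] → finished-by → candidate.
Among candidates, latest end is Sat 01:00 → B.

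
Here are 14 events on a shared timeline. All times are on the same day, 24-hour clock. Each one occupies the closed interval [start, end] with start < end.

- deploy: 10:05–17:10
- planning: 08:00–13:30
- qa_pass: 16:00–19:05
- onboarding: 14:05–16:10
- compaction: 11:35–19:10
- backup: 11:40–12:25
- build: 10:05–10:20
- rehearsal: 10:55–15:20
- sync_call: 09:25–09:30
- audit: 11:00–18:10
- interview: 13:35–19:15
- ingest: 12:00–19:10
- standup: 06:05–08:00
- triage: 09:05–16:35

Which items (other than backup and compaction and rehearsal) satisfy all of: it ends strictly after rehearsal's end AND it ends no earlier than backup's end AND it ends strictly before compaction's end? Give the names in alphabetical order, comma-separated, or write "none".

Conditions: its end is strictly after rehearsal's end (X.end > 15:20) AND its end is no earlier than backup's end (X.end >= 12:25) AND its end is strictly before compaction's end (X.end < 19:10).
audit: end 18:10 > 15:20? ✓; end 18:10 >= 12:25? ✓; end 18:10 < 19:10? ✓ → yes.
build: end 10:20 > 15:20? ✗; end 10:20 >= 12:25? ✗; end 10:20 < 19:10? ✓ → no.
deploy: end 17:10 > 15:20? ✓; end 17:10 >= 12:25? ✓; end 17:10 < 19:10? ✓ → yes.
ingest: end 19:10 > 15:20? ✓; end 19:10 >= 12:25? ✓; end 19:10 < 19:10? ✗ → no.
interview: end 19:15 > 15:20? ✓; end 19:15 >= 12:25? ✓; end 19:15 < 19:10? ✗ → no.
onboarding: end 16:10 > 15:20? ✓; end 16:10 >= 12:25? ✓; end 16:10 < 19:10? ✓ → yes.
planning: end 13:30 > 15:20? ✗; end 13:30 >= 12:25? ✓; end 13:30 < 19:10? ✓ → no.
qa_pass: end 19:05 > 15:20? ✓; end 19:05 >= 12:25? ✓; end 19:05 < 19:10? ✓ → yes.
standup: end 08:00 > 15:20? ✗; end 08:00 >= 12:25? ✗; end 08:00 < 19:10? ✓ → no.
sync_call: end 09:30 > 15:20? ✗; end 09:30 >= 12:25? ✗; end 09:30 < 19:10? ✓ → no.
triage: end 16:35 > 15:20? ✓; end 16:35 >= 12:25? ✓; end 16:35 < 19:10? ✓ → yes.
Result: audit, deploy, onboarding, qa_pass, triage.

audit, deploy, onboarding, qa_pass, triage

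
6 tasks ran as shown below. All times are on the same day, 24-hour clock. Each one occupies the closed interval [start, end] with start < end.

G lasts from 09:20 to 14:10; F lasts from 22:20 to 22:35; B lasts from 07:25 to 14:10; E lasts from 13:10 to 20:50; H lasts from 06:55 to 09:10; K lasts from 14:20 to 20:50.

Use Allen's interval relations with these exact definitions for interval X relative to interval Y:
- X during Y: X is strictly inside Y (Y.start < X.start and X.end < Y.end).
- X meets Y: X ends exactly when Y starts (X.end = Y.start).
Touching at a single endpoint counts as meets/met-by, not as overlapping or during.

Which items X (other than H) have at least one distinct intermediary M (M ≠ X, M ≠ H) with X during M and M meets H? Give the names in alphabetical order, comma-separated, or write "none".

none

Target H = [06:55, 09:10].
Intermediaries M with M meets H: none.
Union: none.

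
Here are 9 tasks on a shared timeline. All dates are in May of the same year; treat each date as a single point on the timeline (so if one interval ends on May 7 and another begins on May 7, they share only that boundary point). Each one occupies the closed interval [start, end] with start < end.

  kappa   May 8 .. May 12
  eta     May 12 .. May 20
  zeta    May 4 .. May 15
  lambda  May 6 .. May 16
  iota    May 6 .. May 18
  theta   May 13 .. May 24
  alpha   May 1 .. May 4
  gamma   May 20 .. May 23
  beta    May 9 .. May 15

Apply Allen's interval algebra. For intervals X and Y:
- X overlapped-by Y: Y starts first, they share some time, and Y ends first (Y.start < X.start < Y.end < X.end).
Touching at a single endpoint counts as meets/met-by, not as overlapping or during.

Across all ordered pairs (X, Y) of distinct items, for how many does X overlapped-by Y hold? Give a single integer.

12

Checking all 72 ordered pairs for relation 'overlapped-by'; matching pairs in alphabetical order:
(beta, kappa): beta overlapped-by kappa ✓
(eta, beta): eta overlapped-by beta ✓
(eta, iota): eta overlapped-by iota ✓
(eta, lambda): eta overlapped-by lambda ✓
(eta, zeta): eta overlapped-by zeta ✓
(iota, zeta): iota overlapped-by zeta ✓
(lambda, zeta): lambda overlapped-by zeta ✓
(theta, beta): theta overlapped-by beta ✓
(theta, eta): theta overlapped-by eta ✓
(theta, iota): theta overlapped-by iota ✓
(theta, lambda): theta overlapped-by lambda ✓
(theta, zeta): theta overlapped-by zeta ✓
Count: 12.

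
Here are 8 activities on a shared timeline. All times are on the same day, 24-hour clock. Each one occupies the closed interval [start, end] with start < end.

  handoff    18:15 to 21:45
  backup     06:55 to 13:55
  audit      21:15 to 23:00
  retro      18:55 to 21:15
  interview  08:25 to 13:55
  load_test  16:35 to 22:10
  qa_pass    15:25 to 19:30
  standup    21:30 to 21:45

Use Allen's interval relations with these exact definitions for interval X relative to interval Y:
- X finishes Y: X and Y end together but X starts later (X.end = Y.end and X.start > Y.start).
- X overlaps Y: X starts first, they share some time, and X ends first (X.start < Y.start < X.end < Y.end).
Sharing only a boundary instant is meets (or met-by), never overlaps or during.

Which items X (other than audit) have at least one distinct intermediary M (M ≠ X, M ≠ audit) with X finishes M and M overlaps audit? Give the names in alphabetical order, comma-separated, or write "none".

Target audit = [21:15, 23:00].
Intermediaries M with M overlaps audit: handoff, load_test.
Via handoff — items with X finishes handoff: standup.
Via load_test — items with X finishes load_test: none.
Union: standup.

standup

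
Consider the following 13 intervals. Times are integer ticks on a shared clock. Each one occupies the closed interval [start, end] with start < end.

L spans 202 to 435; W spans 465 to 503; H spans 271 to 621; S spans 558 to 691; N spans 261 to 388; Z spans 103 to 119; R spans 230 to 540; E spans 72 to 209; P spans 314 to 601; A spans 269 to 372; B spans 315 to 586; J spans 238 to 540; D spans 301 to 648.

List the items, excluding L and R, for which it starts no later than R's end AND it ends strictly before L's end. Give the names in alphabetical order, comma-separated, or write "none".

A, E, N, Z

Conditions: its start is no later than R's end (X.start <= 540) AND its end is strictly before L's end (X.end < 435).
A: start 269 <= 540? ✓; end 372 < 435? ✓ → yes.
B: start 315 <= 540? ✓; end 586 < 435? ✗ → no.
D: start 301 <= 540? ✓; end 648 < 435? ✗ → no.
E: start 72 <= 540? ✓; end 209 < 435? ✓ → yes.
H: start 271 <= 540? ✓; end 621 < 435? ✗ → no.
J: start 238 <= 540? ✓; end 540 < 435? ✗ → no.
N: start 261 <= 540? ✓; end 388 < 435? ✓ → yes.
P: start 314 <= 540? ✓; end 601 < 435? ✗ → no.
S: start 558 <= 540? ✗; end 691 < 435? ✗ → no.
W: start 465 <= 540? ✓; end 503 < 435? ✗ → no.
Z: start 103 <= 540? ✓; end 119 < 435? ✓ → yes.
Result: A, E, N, Z.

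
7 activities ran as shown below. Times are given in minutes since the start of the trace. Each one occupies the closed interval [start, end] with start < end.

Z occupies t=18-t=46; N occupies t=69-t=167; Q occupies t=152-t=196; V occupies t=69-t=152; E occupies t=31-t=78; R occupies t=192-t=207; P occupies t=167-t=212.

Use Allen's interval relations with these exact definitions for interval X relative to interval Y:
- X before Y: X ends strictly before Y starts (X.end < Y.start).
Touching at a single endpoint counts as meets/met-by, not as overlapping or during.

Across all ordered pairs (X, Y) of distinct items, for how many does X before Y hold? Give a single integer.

11

Checking all 42 ordered pairs for relation 'before'; matching pairs in alphabetical order:
(E, P): E before P ✓
(E, Q): E before Q ✓
(E, R): E before R ✓
(N, R): N before R ✓
(V, P): V before P ✓
(V, R): V before R ✓
(Z, N): Z before N ✓
(Z, P): Z before P ✓
(Z, Q): Z before Q ✓
(Z, R): Z before R ✓
(Z, V): Z before V ✓
Count: 11.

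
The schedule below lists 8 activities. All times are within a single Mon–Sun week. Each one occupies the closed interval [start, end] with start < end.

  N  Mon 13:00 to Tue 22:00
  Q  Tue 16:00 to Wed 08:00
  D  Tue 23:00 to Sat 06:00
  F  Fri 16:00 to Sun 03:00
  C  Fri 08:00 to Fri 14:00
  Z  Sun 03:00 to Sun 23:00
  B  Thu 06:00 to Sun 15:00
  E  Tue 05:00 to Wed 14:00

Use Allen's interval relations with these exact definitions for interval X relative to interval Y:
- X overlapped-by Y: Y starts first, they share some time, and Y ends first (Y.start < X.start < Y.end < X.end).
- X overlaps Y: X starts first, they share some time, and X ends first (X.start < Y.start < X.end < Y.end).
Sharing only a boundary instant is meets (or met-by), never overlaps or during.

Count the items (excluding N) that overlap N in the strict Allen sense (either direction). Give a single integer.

Target N = [Mon 13:00, Tue 22:00].
B [Thu 06:00, Sun 15:00] → after → no.
C [Fri 08:00, Fri 14:00] → after → no.
D [Tue 23:00, Sat 06:00] → after → no.
E [Tue 05:00, Wed 14:00] → overlapped-by → counts.
F [Fri 16:00, Sun 03:00] → after → no.
Q [Tue 16:00, Wed 08:00] → overlapped-by → counts.
Z [Sun 03:00, Sun 23:00] → after → no.
Total: 2.

2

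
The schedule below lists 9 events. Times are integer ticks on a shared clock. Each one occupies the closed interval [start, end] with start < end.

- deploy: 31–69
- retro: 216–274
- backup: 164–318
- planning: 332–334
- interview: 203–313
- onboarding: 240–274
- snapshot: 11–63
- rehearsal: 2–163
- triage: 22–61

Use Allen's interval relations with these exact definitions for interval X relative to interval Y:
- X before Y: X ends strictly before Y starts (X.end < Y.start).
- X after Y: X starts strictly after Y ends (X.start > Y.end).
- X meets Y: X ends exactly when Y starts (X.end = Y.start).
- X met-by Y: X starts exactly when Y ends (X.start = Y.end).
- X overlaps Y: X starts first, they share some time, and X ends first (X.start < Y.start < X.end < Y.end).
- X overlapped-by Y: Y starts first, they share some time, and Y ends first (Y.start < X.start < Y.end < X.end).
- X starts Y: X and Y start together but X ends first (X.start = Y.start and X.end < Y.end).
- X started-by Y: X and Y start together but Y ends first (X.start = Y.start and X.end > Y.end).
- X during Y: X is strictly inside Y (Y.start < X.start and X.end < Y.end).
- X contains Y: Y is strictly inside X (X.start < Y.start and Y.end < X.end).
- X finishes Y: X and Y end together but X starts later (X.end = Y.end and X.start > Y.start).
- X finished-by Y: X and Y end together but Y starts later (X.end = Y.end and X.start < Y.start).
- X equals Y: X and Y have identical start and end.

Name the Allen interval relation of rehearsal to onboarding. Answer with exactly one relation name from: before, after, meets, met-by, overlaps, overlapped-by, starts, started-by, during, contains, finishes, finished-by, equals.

rehearsal = [2, 163]; onboarding = [240, 274].
Compare endpoints: rehearsal.start < onboarding.start, rehearsal.start < onboarding.end, rehearsal.end < onboarding.start, rehearsal.end < onboarding.end.
That pattern is 'before'.

before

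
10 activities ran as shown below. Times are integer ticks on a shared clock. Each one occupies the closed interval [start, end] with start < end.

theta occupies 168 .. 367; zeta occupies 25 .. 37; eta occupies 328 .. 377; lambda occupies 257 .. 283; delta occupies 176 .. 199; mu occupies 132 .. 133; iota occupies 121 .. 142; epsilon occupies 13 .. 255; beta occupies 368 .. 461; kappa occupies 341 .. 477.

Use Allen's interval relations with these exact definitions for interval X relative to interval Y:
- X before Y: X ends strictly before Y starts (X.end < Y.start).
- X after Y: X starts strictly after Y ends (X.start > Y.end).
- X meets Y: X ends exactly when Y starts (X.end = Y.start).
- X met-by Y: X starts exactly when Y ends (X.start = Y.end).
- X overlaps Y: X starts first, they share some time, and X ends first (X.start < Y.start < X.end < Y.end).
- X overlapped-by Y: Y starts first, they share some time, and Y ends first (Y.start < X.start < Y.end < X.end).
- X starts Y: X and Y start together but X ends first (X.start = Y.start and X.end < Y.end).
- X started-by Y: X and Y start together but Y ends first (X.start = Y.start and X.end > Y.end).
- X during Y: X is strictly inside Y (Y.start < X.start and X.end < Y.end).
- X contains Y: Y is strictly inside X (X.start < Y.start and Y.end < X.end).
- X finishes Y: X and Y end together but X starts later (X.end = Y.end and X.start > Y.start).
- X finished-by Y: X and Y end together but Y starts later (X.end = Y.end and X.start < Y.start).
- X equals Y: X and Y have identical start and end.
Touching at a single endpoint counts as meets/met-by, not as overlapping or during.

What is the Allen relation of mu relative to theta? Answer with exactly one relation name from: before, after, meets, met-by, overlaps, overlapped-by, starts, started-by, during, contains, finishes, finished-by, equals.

mu = [132, 133]; theta = [168, 367].
Compare endpoints: mu.start < theta.start, mu.start < theta.end, mu.end < theta.start, mu.end < theta.end.
That pattern is 'before'.

before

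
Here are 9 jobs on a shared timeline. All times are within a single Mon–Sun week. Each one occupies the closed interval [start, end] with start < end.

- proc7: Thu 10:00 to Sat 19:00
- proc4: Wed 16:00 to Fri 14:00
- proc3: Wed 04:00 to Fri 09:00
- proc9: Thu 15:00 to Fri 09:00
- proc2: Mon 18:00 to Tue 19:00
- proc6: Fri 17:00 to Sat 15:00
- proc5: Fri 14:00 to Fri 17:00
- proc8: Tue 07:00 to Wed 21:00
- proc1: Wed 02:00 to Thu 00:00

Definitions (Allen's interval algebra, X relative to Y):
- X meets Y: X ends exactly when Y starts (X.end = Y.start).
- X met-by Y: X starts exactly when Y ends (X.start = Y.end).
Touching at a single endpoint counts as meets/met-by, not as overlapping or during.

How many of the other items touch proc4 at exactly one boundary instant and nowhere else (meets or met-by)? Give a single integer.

1

Target proc4 = [Wed 16:00, Fri 14:00].
proc1 [Wed 02:00, Thu 00:00] → overlaps → no.
proc2 [Mon 18:00, Tue 19:00] → before → no.
proc3 [Wed 04:00, Fri 09:00] → overlaps → no.
proc5 [Fri 14:00, Fri 17:00] → met-by → counts.
proc6 [Fri 17:00, Sat 15:00] → after → no.
proc7 [Thu 10:00, Sat 19:00] → overlapped-by → no.
proc8 [Tue 07:00, Wed 21:00] → overlaps → no.
proc9 [Thu 15:00, Fri 09:00] → during → no.
Total: 1.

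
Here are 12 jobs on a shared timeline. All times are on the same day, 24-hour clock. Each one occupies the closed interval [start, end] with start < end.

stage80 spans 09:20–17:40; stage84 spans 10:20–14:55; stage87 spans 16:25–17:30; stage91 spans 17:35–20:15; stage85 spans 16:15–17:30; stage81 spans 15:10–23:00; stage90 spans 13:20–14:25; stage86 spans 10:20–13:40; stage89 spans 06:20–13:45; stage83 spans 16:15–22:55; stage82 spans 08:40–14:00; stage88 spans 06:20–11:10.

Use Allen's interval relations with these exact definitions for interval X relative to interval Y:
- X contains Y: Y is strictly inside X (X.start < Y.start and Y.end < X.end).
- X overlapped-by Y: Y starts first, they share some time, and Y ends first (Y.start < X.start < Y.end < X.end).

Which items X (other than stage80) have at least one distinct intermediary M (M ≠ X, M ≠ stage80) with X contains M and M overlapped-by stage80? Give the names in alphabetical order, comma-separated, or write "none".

stage81, stage83

Target stage80 = [09:20, 17:40].
Intermediaries M with M overlapped-by stage80: stage81, stage83, stage91.
Via stage81 — items with X contains stage81: none.
Via stage83 — items with X contains stage83: stage81.
Via stage91 — items with X contains stage91: stage81, stage83.
Union: stage81, stage83.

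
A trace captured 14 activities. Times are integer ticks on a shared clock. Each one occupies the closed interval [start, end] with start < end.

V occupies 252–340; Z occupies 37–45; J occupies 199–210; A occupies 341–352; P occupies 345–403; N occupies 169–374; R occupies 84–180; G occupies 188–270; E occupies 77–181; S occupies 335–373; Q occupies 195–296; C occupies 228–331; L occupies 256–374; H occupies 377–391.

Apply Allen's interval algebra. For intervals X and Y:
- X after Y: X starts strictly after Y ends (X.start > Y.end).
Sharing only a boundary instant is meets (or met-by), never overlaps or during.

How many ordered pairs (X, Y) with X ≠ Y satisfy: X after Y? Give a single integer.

Checking all 182 ordered pairs for relation 'after'; matching pairs in alphabetical order:
(A, C): A after C ✓
(A, E): A after E ✓
(A, G): A after G ✓
(A, J): A after J ✓
(A, Q): A after Q ✓
(A, R): A after R ✓
(A, V): A after V ✓
(A, Z): A after Z ✓
(C, E): C after E ✓
(C, J): C after J ✓
(C, R): C after R ✓
(C, Z): C after Z ✓
(E, Z): E after Z ✓
(G, E): G after E ✓
(G, R): G after R ✓
(G, Z): G after Z ✓
(H, A): H after A ✓
(H, C): H after C ✓
(H, E): H after E ✓
(H, G): H after G ✓
(H, J): H after J ✓
(H, L): H after L ✓
(H, N): H after N ✓
(H, Q): H after Q ✓
... plus 35 further pairs not listed.
Count: 59.

59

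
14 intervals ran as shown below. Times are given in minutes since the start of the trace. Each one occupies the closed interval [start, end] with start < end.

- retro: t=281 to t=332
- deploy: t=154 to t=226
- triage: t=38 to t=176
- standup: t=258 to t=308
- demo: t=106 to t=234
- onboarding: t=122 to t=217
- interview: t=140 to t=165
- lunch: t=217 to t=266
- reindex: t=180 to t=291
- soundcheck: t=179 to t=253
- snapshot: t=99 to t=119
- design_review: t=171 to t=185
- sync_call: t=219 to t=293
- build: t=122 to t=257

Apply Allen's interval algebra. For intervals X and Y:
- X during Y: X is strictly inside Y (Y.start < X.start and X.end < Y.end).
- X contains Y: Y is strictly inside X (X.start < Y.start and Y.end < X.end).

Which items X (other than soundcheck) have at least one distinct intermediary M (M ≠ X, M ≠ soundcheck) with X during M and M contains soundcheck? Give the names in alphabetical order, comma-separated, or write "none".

deploy, design_review, interview

Target soundcheck = [t=179, t=253].
Intermediaries M with M contains soundcheck: build.
Via build — items with X during build: deploy, design_review, interview.
Union: deploy, design_review, interview.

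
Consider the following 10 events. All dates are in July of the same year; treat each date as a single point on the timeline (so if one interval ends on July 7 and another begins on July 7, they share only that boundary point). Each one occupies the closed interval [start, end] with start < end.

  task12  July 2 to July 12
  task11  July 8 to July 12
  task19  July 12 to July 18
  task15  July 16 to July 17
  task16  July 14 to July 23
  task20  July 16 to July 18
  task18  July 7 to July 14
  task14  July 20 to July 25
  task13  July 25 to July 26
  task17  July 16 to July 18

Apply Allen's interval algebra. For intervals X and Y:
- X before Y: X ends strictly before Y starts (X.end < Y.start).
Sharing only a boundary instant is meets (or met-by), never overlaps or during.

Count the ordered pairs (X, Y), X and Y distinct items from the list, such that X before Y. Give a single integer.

26

Checking all 90 ordered pairs for relation 'before'; matching pairs in alphabetical order:
(task11, task13): task11 before task13 ✓
(task11, task14): task11 before task14 ✓
(task11, task15): task11 before task15 ✓
(task11, task16): task11 before task16 ✓
(task11, task17): task11 before task17 ✓
(task11, task20): task11 before task20 ✓
(task12, task13): task12 before task13 ✓
(task12, task14): task12 before task14 ✓
(task12, task15): task12 before task15 ✓
(task12, task16): task12 before task16 ✓
(task12, task17): task12 before task17 ✓
(task12, task20): task12 before task20 ✓
(task15, task13): task15 before task13 ✓
(task15, task14): task15 before task14 ✓
(task16, task13): task16 before task13 ✓
(task17, task13): task17 before task13 ✓
(task17, task14): task17 before task14 ✓
(task18, task13): task18 before task13 ✓
(task18, task14): task18 before task14 ✓
(task18, task15): task18 before task15 ✓
(task18, task17): task18 before task17 ✓
(task18, task20): task18 before task20 ✓
(task19, task13): task19 before task13 ✓
(task19, task14): task19 before task14 ✓
... plus 2 further pairs not listed.
Count: 26.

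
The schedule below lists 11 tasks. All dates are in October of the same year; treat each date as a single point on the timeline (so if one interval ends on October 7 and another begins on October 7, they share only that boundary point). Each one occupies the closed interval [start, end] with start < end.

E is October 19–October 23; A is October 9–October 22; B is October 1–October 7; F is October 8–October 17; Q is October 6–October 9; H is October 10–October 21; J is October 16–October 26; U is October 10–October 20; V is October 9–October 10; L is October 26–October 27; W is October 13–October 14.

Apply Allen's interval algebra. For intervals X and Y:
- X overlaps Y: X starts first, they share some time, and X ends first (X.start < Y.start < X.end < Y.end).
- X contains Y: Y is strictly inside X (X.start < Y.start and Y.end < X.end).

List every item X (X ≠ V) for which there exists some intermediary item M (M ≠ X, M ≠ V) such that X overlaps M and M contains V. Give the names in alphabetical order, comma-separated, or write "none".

Target V = [October 9, October 10].
Intermediaries M with M contains V: F.
Via F — items with X overlaps F: Q.
Union: Q.

Q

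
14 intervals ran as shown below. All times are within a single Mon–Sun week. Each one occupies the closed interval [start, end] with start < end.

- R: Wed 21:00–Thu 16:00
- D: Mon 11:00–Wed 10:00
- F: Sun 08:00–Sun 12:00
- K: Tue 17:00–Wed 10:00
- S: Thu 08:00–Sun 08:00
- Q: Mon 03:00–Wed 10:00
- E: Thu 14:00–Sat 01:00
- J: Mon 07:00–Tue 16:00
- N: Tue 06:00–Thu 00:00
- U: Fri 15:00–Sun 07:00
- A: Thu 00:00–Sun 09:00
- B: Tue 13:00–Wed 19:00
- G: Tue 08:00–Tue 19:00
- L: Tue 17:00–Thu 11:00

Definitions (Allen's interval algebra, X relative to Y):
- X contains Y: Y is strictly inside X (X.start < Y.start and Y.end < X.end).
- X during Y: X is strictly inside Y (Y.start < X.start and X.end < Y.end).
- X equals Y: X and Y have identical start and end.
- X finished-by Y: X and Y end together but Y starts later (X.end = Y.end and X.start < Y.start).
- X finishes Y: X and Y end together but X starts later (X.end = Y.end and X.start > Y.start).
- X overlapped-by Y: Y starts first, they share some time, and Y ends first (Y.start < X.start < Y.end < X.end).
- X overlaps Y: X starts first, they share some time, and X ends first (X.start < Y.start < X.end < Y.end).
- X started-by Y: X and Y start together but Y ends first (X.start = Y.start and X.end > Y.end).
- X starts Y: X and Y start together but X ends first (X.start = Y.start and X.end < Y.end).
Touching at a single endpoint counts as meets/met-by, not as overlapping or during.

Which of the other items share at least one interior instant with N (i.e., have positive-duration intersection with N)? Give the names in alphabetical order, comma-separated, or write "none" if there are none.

B, D, G, J, K, L, Q, R

Target N = [Tue 06:00, Thu 00:00].
A [Thu 00:00, Sun 09:00] → met-by → no.
B [Tue 13:00, Wed 19:00] → during → yes.
D [Mon 11:00, Wed 10:00] → overlaps → yes.
E [Thu 14:00, Sat 01:00] → after → no.
F [Sun 08:00, Sun 12:00] → after → no.
G [Tue 08:00, Tue 19:00] → during → yes.
J [Mon 07:00, Tue 16:00] → overlaps → yes.
K [Tue 17:00, Wed 10:00] → during → yes.
L [Tue 17:00, Thu 11:00] → overlapped-by → yes.
Q [Mon 03:00, Wed 10:00] → overlaps → yes.
R [Wed 21:00, Thu 16:00] → overlapped-by → yes.
S [Thu 08:00, Sun 08:00] → after → no.
U [Fri 15:00, Sun 07:00] → after → no.
Result: B, D, G, J, K, L, Q, R.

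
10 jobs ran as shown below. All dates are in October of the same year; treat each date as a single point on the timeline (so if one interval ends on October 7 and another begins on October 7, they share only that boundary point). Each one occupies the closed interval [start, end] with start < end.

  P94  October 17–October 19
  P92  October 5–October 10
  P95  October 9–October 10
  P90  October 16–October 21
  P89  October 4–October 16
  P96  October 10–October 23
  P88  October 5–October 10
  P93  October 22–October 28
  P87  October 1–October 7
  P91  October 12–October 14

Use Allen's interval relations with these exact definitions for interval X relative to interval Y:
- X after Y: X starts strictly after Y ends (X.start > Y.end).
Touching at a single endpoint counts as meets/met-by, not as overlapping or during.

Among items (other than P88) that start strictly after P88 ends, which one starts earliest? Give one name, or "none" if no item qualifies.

P91

Target P88 = [October 5, October 10].
P87 [October 1, October 7] → overlaps → excluded.
P89 [October 4, October 16] → contains → excluded.
P90 [October 16, October 21] → after → candidate.
P91 [October 12, October 14] → after → candidate.
P92 [October 5, October 10] → equals → excluded.
P93 [October 22, October 28] → after → candidate.
P94 [October 17, October 19] → after → candidate.
P95 [October 9, October 10] → finishes → excluded.
P96 [October 10, October 23] → met-by → excluded.
Among candidates, earliest start is October 12 → P91.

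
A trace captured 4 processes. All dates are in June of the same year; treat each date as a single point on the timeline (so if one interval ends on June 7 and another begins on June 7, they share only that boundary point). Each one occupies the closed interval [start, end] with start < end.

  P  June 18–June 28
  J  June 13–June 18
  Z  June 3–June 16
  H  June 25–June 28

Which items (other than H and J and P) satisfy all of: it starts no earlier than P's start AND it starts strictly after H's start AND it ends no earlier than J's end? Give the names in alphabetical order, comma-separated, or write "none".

Conditions: its start is no earlier than P's start (X.start >= June 18) AND its start is strictly after H's start (X.start > June 25) AND its end is no earlier than J's end (X.end >= June 18).
Z: start June 3 >= June 18? ✗; start June 3 > June 25? ✗; end June 16 >= June 18? ✗ → no.
Result: none.

none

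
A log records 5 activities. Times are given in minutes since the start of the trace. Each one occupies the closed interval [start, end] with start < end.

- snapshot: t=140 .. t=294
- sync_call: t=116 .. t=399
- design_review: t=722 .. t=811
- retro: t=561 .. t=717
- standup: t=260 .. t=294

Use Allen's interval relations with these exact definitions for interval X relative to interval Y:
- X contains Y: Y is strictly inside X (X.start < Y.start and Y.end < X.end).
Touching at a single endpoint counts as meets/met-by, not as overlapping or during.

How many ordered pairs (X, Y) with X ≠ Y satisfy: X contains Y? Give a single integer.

2

Checking all 20 ordered pairs for relation 'contains'; matching pairs in alphabetical order:
(sync_call, snapshot): sync_call contains snapshot ✓
(sync_call, standup): sync_call contains standup ✓
Count: 2.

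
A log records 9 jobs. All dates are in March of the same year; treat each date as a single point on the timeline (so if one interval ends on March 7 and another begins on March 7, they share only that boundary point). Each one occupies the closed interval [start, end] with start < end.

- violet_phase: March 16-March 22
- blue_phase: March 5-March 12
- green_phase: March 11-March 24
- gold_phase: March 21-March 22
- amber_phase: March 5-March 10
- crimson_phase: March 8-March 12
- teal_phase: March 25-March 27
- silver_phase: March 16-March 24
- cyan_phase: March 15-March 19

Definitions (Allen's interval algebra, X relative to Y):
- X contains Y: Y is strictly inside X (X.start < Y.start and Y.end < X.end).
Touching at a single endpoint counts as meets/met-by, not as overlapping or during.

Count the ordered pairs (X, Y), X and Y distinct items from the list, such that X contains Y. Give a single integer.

Checking all 72 ordered pairs for relation 'contains'; matching pairs in alphabetical order:
(green_phase, cyan_phase): green_phase contains cyan_phase ✓
(green_phase, gold_phase): green_phase contains gold_phase ✓
(green_phase, violet_phase): green_phase contains violet_phase ✓
(silver_phase, gold_phase): silver_phase contains gold_phase ✓
Count: 4.

4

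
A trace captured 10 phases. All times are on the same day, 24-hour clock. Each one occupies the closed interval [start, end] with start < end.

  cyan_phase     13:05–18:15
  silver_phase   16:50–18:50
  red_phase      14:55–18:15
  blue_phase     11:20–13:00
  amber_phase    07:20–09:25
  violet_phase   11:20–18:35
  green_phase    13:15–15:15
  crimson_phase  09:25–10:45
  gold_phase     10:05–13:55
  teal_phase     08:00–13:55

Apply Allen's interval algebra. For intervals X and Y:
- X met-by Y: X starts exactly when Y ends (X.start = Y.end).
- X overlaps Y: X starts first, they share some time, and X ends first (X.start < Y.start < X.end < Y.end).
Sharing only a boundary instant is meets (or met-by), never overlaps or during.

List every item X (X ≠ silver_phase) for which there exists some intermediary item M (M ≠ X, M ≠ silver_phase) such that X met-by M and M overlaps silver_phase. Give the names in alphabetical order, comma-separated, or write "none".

Target silver_phase = [16:50, 18:50].
Intermediaries M with M overlaps silver_phase: cyan_phase, red_phase, violet_phase.
Via cyan_phase — items with X met-by cyan_phase: none.
Via red_phase — items with X met-by red_phase: none.
Via violet_phase — items with X met-by violet_phase: none.
Union: none.

none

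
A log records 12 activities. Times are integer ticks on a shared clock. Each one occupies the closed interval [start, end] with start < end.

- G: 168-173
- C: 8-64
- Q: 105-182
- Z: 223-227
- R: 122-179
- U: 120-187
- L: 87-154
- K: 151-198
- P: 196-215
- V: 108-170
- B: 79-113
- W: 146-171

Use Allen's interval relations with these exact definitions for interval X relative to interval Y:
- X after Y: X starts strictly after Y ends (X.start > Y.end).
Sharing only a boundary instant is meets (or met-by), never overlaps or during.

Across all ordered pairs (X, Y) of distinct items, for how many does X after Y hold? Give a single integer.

35

Checking all 132 ordered pairs for relation 'after'; matching pairs in alphabetical order:
(B, C): B after C ✓
(G, B): G after B ✓
(G, C): G after C ✓
(G, L): G after L ✓
(K, B): K after B ✓
(K, C): K after C ✓
(L, C): L after C ✓
(P, B): P after B ✓
(P, C): P after C ✓
(P, G): P after G ✓
(P, L): P after L ✓
(P, Q): P after Q ✓
(P, R): P after R ✓
(P, U): P after U ✓
(P, V): P after V ✓
(P, W): P after W ✓
(Q, C): Q after C ✓
(R, B): R after B ✓
(R, C): R after C ✓
(U, B): U after B ✓
(U, C): U after C ✓
(V, C): V after C ✓
(W, B): W after B ✓
(W, C): W after C ✓
... plus 11 further pairs not listed.
Count: 35.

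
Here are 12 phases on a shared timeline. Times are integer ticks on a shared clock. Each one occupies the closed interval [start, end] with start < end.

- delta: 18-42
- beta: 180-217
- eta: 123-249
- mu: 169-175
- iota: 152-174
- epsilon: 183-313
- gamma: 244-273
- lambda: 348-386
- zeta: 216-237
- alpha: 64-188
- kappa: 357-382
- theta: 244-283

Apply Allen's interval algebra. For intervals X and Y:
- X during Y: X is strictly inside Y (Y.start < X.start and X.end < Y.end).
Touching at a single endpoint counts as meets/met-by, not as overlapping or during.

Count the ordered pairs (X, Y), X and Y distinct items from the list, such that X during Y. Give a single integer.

10

Checking all 132 ordered pairs for relation 'during'; matching pairs in alphabetical order:
(beta, eta): beta during eta ✓
(gamma, epsilon): gamma during epsilon ✓
(iota, alpha): iota during alpha ✓
(iota, eta): iota during eta ✓
(kappa, lambda): kappa during lambda ✓
(mu, alpha): mu during alpha ✓
(mu, eta): mu during eta ✓
(theta, epsilon): theta during epsilon ✓
(zeta, epsilon): zeta during epsilon ✓
(zeta, eta): zeta during eta ✓
Count: 10.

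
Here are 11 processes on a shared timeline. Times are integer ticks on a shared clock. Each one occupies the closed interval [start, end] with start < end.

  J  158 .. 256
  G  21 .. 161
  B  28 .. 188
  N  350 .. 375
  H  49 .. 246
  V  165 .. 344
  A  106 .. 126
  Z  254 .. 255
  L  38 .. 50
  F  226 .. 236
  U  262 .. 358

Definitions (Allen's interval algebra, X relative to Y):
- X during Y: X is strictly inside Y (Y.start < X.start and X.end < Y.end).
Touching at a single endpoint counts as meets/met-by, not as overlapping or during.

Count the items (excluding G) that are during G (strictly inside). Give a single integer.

Target G = [21, 161].
A [106, 126] → during → counts.
B [28, 188] → overlapped-by → no.
F [226, 236] → after → no.
H [49, 246] → overlapped-by → no.
J [158, 256] → overlapped-by → no.
L [38, 50] → during → counts.
N [350, 375] → after → no.
U [262, 358] → after → no.
V [165, 344] → after → no.
Z [254, 255] → after → no.
Total: 2.

2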